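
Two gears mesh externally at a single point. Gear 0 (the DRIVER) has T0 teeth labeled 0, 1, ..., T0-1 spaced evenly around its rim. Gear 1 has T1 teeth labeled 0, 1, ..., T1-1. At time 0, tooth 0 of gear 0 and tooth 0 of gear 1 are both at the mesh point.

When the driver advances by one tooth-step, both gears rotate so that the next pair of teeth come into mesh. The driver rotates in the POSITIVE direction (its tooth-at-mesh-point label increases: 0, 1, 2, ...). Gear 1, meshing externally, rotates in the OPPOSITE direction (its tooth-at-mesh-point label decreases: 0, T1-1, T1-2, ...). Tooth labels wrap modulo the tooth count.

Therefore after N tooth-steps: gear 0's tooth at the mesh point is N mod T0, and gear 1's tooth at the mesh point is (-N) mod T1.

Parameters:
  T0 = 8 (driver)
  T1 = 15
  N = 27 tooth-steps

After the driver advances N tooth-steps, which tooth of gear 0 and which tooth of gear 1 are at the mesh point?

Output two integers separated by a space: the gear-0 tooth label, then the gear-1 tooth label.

Gear 0 (driver, T0=8): tooth at mesh = N mod T0
  27 = 3 * 8 + 3, so 27 mod 8 = 3
  gear 0 tooth = 3
Gear 1 (driven, T1=15): tooth at mesh = (-N) mod T1
  27 = 1 * 15 + 12, so 27 mod 15 = 12
  (-27) mod 15 = (-12) mod 15 = 15 - 12 = 3
Mesh after 27 steps: gear-0 tooth 3 meets gear-1 tooth 3

Answer: 3 3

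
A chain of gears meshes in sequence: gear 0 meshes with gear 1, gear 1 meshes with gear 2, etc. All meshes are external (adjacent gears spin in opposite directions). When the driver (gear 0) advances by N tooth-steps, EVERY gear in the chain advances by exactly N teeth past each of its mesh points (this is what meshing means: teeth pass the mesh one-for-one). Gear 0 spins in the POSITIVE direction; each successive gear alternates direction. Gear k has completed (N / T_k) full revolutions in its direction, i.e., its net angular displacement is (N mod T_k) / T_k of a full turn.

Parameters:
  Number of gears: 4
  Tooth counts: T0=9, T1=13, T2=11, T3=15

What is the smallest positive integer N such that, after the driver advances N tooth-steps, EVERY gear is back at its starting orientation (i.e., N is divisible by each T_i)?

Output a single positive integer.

Gear k returns to start when N is a multiple of T_k.
All gears at start simultaneously when N is a common multiple of [9, 13, 11, 15]; the smallest such N is lcm(9, 13, 11, 15).
Start: lcm = T0 = 9
Fold in T1=13: gcd(9, 13) = 1; lcm(9, 13) = 9 * 13 / 1 = 117 / 1 = 117
Fold in T2=11: gcd(117, 11) = 1; lcm(117, 11) = 117 * 11 / 1 = 1287 / 1 = 1287
Fold in T3=15: gcd(1287, 15) = 3; lcm(1287, 15) = 1287 * 15 / 3 = 19305 / 3 = 6435
Full cycle length = 6435

Answer: 6435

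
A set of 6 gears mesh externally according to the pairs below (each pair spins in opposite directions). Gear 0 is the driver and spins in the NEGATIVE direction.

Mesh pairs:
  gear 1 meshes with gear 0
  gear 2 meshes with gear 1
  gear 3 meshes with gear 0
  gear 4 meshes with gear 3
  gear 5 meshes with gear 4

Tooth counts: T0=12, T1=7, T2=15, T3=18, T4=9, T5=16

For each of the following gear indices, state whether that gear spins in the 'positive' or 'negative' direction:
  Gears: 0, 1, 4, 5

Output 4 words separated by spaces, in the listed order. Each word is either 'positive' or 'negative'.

Answer: negative positive negative positive

Derivation:
Gear 0 (driver): negative (depth 0)
  gear 1: meshes with gear 0 -> depth 1 -> positive (opposite of gear 0)
  gear 2: meshes with gear 1 -> depth 2 -> negative (opposite of gear 1)
  gear 3: meshes with gear 0 -> depth 1 -> positive (opposite of gear 0)
  gear 4: meshes with gear 3 -> depth 2 -> negative (opposite of gear 3)
  gear 5: meshes with gear 4 -> depth 3 -> positive (opposite of gear 4)
Queried indices 0, 1, 4, 5 -> negative, positive, negative, positive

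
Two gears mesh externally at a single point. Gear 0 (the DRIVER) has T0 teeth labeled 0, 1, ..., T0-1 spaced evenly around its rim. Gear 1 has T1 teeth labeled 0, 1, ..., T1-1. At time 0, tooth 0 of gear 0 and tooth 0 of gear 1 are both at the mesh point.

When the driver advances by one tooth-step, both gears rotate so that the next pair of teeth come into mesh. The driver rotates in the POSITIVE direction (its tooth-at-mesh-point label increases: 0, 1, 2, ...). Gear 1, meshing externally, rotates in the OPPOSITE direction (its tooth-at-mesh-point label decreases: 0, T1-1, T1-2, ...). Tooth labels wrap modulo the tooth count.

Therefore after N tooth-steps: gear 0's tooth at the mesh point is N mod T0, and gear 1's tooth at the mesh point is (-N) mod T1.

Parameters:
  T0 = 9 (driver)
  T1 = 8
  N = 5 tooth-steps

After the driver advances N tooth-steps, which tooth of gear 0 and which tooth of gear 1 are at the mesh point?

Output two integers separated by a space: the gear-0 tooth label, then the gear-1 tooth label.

Gear 0 (driver, T0=9): tooth at mesh = N mod T0
  5 = 0 * 9 + 5, so 5 mod 9 = 5
  gear 0 tooth = 5
Gear 1 (driven, T1=8): tooth at mesh = (-N) mod T1
  5 = 0 * 8 + 5, so 5 mod 8 = 5
  (-5) mod 8 = (-5) mod 8 = 8 - 5 = 3
Mesh after 5 steps: gear-0 tooth 5 meets gear-1 tooth 3

Answer: 5 3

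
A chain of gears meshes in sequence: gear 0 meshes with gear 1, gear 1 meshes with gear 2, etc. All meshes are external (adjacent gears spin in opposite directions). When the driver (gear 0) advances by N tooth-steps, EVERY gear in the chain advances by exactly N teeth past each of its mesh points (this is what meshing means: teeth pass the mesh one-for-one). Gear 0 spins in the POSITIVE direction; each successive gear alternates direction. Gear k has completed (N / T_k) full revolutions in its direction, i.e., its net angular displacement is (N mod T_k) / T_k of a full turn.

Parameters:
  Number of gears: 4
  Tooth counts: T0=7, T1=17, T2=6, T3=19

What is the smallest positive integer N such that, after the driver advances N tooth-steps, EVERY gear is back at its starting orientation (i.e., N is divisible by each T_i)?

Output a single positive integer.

Gear k returns to start when N is a multiple of T_k.
All gears at start simultaneously when N is a common multiple of [7, 17, 6, 19]; the smallest such N is lcm(7, 17, 6, 19).
Start: lcm = T0 = 7
Fold in T1=17: gcd(7, 17) = 1; lcm(7, 17) = 7 * 17 / 1 = 119 / 1 = 119
Fold in T2=6: gcd(119, 6) = 1; lcm(119, 6) = 119 * 6 / 1 = 714 / 1 = 714
Fold in T3=19: gcd(714, 19) = 1; lcm(714, 19) = 714 * 19 / 1 = 13566 / 1 = 13566
Full cycle length = 13566

Answer: 13566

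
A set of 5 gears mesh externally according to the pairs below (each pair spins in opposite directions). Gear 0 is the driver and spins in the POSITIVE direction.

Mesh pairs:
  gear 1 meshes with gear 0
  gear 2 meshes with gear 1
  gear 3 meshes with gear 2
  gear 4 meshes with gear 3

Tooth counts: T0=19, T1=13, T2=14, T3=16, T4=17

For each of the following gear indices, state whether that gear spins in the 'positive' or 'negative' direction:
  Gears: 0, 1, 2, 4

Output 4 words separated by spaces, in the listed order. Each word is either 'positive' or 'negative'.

Answer: positive negative positive positive

Derivation:
Gear 0 (driver): positive (depth 0)
  gear 1: meshes with gear 0 -> depth 1 -> negative (opposite of gear 0)
  gear 2: meshes with gear 1 -> depth 2 -> positive (opposite of gear 1)
  gear 3: meshes with gear 2 -> depth 3 -> negative (opposite of gear 2)
  gear 4: meshes with gear 3 -> depth 4 -> positive (opposite of gear 3)
Queried indices 0, 1, 2, 4 -> positive, negative, positive, positive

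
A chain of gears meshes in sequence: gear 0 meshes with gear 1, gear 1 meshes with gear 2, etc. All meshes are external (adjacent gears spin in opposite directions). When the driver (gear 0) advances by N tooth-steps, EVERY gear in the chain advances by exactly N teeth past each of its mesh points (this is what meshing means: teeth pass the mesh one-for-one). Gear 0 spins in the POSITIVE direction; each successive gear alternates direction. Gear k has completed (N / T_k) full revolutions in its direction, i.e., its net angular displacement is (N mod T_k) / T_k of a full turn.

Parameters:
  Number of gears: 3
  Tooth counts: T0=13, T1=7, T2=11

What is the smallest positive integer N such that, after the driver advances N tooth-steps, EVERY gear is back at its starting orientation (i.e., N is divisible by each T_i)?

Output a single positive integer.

Answer: 1001

Derivation:
Gear k returns to start when N is a multiple of T_k.
All gears at start simultaneously when N is a common multiple of [13, 7, 11]; the smallest such N is lcm(13, 7, 11).
Start: lcm = T0 = 13
Fold in T1=7: gcd(13, 7) = 1; lcm(13, 7) = 13 * 7 / 1 = 91 / 1 = 91
Fold in T2=11: gcd(91, 11) = 1; lcm(91, 11) = 91 * 11 / 1 = 1001 / 1 = 1001
Full cycle length = 1001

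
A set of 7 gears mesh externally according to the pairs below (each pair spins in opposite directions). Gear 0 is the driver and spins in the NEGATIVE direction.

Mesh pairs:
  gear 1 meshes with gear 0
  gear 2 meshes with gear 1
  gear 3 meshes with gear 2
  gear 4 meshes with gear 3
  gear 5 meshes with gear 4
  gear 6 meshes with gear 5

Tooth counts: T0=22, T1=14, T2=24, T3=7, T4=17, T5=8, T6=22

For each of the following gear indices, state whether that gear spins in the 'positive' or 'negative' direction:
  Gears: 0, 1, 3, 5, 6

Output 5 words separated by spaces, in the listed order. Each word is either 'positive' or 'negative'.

Answer: negative positive positive positive negative

Derivation:
Gear 0 (driver): negative (depth 0)
  gear 1: meshes with gear 0 -> depth 1 -> positive (opposite of gear 0)
  gear 2: meshes with gear 1 -> depth 2 -> negative (opposite of gear 1)
  gear 3: meshes with gear 2 -> depth 3 -> positive (opposite of gear 2)
  gear 4: meshes with gear 3 -> depth 4 -> negative (opposite of gear 3)
  gear 5: meshes with gear 4 -> depth 5 -> positive (opposite of gear 4)
  gear 6: meshes with gear 5 -> depth 6 -> negative (opposite of gear 5)
Queried indices 0, 1, 3, 5, 6 -> negative, positive, positive, positive, negative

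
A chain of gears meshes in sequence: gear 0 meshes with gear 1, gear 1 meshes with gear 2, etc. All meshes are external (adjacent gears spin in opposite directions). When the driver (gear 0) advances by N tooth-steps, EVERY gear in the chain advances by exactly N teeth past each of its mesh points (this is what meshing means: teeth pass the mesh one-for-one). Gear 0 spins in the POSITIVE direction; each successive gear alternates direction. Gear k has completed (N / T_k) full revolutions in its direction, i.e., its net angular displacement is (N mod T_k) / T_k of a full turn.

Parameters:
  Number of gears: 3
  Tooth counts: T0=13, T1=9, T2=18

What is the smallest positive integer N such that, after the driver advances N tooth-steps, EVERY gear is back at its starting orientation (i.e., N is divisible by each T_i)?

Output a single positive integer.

Answer: 234

Derivation:
Gear k returns to start when N is a multiple of T_k.
All gears at start simultaneously when N is a common multiple of [13, 9, 18]; the smallest such N is lcm(13, 9, 18).
Start: lcm = T0 = 13
Fold in T1=9: gcd(13, 9) = 1; lcm(13, 9) = 13 * 9 / 1 = 117 / 1 = 117
Fold in T2=18: gcd(117, 18) = 9; lcm(117, 18) = 117 * 18 / 9 = 2106 / 9 = 234
Full cycle length = 234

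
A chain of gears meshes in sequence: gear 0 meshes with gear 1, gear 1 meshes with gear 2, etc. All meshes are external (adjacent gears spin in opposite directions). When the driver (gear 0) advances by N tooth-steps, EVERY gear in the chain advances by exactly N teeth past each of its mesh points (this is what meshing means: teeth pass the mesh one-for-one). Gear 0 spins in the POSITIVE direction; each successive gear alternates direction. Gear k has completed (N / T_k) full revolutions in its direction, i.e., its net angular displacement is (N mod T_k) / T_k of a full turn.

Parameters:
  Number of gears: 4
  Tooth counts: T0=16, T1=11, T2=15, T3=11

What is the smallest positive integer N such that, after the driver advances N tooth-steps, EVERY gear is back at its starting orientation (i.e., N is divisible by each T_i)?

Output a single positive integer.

Answer: 2640

Derivation:
Gear k returns to start when N is a multiple of T_k.
All gears at start simultaneously when N is a common multiple of [16, 11, 15, 11]; the smallest such N is lcm(16, 11, 15, 11).
Start: lcm = T0 = 16
Fold in T1=11: gcd(16, 11) = 1; lcm(16, 11) = 16 * 11 / 1 = 176 / 1 = 176
Fold in T2=15: gcd(176, 15) = 1; lcm(176, 15) = 176 * 15 / 1 = 2640 / 1 = 2640
Fold in T3=11: gcd(2640, 11) = 11; lcm(2640, 11) = 2640 * 11 / 11 = 29040 / 11 = 2640
Full cycle length = 2640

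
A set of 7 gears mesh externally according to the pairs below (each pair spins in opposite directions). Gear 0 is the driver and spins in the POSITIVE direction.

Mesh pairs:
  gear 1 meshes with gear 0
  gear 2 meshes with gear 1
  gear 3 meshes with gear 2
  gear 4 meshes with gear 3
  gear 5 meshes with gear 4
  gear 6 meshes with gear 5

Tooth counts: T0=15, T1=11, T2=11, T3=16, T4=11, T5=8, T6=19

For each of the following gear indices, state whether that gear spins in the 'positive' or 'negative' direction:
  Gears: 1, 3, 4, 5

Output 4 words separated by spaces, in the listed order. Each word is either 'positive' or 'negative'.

Answer: negative negative positive negative

Derivation:
Gear 0 (driver): positive (depth 0)
  gear 1: meshes with gear 0 -> depth 1 -> negative (opposite of gear 0)
  gear 2: meshes with gear 1 -> depth 2 -> positive (opposite of gear 1)
  gear 3: meshes with gear 2 -> depth 3 -> negative (opposite of gear 2)
  gear 4: meshes with gear 3 -> depth 4 -> positive (opposite of gear 3)
  gear 5: meshes with gear 4 -> depth 5 -> negative (opposite of gear 4)
  gear 6: meshes with gear 5 -> depth 6 -> positive (opposite of gear 5)
Queried indices 1, 3, 4, 5 -> negative, negative, positive, negative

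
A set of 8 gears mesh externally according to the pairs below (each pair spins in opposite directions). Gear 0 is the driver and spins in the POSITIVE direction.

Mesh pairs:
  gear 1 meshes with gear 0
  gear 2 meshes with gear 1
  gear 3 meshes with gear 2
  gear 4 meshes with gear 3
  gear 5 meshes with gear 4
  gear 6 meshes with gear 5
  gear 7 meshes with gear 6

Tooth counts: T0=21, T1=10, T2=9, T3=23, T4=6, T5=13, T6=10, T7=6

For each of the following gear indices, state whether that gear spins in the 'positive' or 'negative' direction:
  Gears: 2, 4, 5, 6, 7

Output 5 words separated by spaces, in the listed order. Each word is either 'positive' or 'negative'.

Gear 0 (driver): positive (depth 0)
  gear 1: meshes with gear 0 -> depth 1 -> negative (opposite of gear 0)
  gear 2: meshes with gear 1 -> depth 2 -> positive (opposite of gear 1)
  gear 3: meshes with gear 2 -> depth 3 -> negative (opposite of gear 2)
  gear 4: meshes with gear 3 -> depth 4 -> positive (opposite of gear 3)
  gear 5: meshes with gear 4 -> depth 5 -> negative (opposite of gear 4)
  gear 6: meshes with gear 5 -> depth 6 -> positive (opposite of gear 5)
  gear 7: meshes with gear 6 -> depth 7 -> negative (opposite of gear 6)
Queried indices 2, 4, 5, 6, 7 -> positive, positive, negative, positive, negative

Answer: positive positive negative positive negative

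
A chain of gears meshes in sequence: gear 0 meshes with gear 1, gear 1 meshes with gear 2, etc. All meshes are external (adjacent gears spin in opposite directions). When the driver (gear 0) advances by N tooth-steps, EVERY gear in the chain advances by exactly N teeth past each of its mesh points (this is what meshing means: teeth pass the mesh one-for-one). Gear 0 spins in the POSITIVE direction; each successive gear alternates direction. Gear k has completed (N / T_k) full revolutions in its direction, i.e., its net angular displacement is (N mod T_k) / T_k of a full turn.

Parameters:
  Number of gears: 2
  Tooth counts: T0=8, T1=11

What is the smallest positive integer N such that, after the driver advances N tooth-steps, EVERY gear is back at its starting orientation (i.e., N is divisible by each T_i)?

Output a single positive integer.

Answer: 88

Derivation:
Gear k returns to start when N is a multiple of T_k.
All gears at start simultaneously when N is a common multiple of [8, 11]; the smallest such N is lcm(8, 11).
Start: lcm = T0 = 8
Fold in T1=11: gcd(8, 11) = 1; lcm(8, 11) = 8 * 11 / 1 = 88 / 1 = 88
Full cycle length = 88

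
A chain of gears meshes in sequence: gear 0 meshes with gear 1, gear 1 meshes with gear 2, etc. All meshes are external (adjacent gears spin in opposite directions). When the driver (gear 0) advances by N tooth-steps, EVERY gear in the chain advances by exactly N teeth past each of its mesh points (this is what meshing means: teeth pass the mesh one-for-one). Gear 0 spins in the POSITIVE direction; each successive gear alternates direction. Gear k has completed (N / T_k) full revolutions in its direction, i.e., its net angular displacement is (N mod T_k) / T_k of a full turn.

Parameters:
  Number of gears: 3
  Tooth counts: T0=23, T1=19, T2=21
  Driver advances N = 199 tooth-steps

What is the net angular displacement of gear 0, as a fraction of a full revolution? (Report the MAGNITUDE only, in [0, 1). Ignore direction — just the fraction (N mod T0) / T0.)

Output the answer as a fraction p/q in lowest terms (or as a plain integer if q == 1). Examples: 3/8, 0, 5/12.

Answer: 15/23

Derivation:
Chain of 3 gears, tooth counts: [23, 19, 21]
  gear 0: T0=23, direction=positive, advance = 199 mod 23 = 15 teeth = 15/23 turn
  gear 1: T1=19, direction=negative, advance = 199 mod 19 = 9 teeth = 9/19 turn
  gear 2: T2=21, direction=positive, advance = 199 mod 21 = 10 teeth = 10/21 turn
Gear 0: 199 mod 23 = 15
Fraction = 15 / 23 = 15/23 (gcd(15,23)=1) = 15/23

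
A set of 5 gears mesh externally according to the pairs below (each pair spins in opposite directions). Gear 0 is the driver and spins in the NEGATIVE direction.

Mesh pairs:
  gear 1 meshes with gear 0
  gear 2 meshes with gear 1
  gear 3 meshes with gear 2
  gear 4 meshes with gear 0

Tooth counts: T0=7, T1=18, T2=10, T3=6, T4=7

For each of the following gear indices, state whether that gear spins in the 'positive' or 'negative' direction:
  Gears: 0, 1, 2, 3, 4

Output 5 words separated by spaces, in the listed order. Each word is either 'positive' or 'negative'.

Answer: negative positive negative positive positive

Derivation:
Gear 0 (driver): negative (depth 0)
  gear 1: meshes with gear 0 -> depth 1 -> positive (opposite of gear 0)
  gear 2: meshes with gear 1 -> depth 2 -> negative (opposite of gear 1)
  gear 3: meshes with gear 2 -> depth 3 -> positive (opposite of gear 2)
  gear 4: meshes with gear 0 -> depth 1 -> positive (opposite of gear 0)
Queried indices 0, 1, 2, 3, 4 -> negative, positive, negative, positive, positive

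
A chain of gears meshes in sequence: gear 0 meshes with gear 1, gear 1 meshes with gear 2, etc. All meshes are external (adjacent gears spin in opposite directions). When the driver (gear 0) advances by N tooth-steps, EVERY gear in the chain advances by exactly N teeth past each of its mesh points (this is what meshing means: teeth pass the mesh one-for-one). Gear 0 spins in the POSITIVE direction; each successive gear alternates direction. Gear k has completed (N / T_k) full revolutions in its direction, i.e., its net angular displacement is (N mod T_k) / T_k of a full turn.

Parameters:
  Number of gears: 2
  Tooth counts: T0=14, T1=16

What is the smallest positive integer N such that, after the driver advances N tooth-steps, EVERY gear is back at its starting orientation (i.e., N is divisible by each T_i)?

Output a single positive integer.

Answer: 112

Derivation:
Gear k returns to start when N is a multiple of T_k.
All gears at start simultaneously when N is a common multiple of [14, 16]; the smallest such N is lcm(14, 16).
Start: lcm = T0 = 14
Fold in T1=16: gcd(14, 16) = 2; lcm(14, 16) = 14 * 16 / 2 = 224 / 2 = 112
Full cycle length = 112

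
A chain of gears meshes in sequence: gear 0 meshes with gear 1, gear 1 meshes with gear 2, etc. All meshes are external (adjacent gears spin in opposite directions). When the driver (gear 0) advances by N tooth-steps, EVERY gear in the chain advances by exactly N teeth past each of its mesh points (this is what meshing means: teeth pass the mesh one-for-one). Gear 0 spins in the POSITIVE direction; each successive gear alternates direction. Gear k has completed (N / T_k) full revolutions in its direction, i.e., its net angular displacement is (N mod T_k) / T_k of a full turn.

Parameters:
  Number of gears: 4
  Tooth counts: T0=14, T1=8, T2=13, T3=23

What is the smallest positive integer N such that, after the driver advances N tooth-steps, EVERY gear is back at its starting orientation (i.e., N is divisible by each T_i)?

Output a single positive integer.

Gear k returns to start when N is a multiple of T_k.
All gears at start simultaneously when N is a common multiple of [14, 8, 13, 23]; the smallest such N is lcm(14, 8, 13, 23).
Start: lcm = T0 = 14
Fold in T1=8: gcd(14, 8) = 2; lcm(14, 8) = 14 * 8 / 2 = 112 / 2 = 56
Fold in T2=13: gcd(56, 13) = 1; lcm(56, 13) = 56 * 13 / 1 = 728 / 1 = 728
Fold in T3=23: gcd(728, 23) = 1; lcm(728, 23) = 728 * 23 / 1 = 16744 / 1 = 16744
Full cycle length = 16744

Answer: 16744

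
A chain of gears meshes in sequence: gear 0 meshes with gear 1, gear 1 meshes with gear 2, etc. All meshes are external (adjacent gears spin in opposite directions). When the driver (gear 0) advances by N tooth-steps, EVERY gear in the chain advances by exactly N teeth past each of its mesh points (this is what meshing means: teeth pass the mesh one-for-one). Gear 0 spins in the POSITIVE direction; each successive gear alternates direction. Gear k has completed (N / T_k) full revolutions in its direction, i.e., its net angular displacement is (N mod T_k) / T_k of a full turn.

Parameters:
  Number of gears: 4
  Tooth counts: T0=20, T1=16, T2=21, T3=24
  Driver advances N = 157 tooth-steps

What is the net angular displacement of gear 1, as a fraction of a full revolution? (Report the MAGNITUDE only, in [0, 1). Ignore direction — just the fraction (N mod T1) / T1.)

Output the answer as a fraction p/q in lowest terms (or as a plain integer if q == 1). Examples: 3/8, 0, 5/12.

Answer: 13/16

Derivation:
Chain of 4 gears, tooth counts: [20, 16, 21, 24]
  gear 0: T0=20, direction=positive, advance = 157 mod 20 = 17 teeth = 17/20 turn
  gear 1: T1=16, direction=negative, advance = 157 mod 16 = 13 teeth = 13/16 turn
  gear 2: T2=21, direction=positive, advance = 157 mod 21 = 10 teeth = 10/21 turn
  gear 3: T3=24, direction=negative, advance = 157 mod 24 = 13 teeth = 13/24 turn
Gear 1: 157 mod 16 = 13
Fraction = 13 / 16 = 13/16 (gcd(13,16)=1) = 13/16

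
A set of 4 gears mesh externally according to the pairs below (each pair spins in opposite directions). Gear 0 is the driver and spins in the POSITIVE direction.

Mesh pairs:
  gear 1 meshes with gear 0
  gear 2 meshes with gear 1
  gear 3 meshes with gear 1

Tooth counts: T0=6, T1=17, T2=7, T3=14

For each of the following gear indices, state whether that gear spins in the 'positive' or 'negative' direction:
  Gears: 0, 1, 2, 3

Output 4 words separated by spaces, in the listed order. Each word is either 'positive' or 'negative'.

Answer: positive negative positive positive

Derivation:
Gear 0 (driver): positive (depth 0)
  gear 1: meshes with gear 0 -> depth 1 -> negative (opposite of gear 0)
  gear 2: meshes with gear 1 -> depth 2 -> positive (opposite of gear 1)
  gear 3: meshes with gear 1 -> depth 2 -> positive (opposite of gear 1)
Queried indices 0, 1, 2, 3 -> positive, negative, positive, positive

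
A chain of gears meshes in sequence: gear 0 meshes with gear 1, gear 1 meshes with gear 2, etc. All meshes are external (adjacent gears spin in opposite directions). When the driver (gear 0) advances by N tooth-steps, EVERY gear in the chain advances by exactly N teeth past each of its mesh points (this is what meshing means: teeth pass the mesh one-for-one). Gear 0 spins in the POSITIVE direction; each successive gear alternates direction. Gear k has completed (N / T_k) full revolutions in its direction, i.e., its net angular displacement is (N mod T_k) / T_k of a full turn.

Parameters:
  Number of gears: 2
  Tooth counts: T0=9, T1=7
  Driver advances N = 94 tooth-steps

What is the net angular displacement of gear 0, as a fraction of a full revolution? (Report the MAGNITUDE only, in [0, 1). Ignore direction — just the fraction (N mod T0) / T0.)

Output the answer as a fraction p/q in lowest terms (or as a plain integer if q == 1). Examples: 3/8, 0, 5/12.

Answer: 4/9

Derivation:
Chain of 2 gears, tooth counts: [9, 7]
  gear 0: T0=9, direction=positive, advance = 94 mod 9 = 4 teeth = 4/9 turn
  gear 1: T1=7, direction=negative, advance = 94 mod 7 = 3 teeth = 3/7 turn
Gear 0: 94 mod 9 = 4
Fraction = 4 / 9 = 4/9 (gcd(4,9)=1) = 4/9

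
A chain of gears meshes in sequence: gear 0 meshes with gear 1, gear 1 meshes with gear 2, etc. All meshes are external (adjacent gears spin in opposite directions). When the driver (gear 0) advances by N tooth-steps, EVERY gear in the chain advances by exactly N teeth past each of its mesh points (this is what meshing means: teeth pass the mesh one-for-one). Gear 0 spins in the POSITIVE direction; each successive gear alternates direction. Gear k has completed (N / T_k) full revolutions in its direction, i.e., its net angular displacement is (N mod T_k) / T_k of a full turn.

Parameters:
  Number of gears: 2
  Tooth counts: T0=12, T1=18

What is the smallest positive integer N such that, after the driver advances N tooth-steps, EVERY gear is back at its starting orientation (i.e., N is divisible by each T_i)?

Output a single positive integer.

Answer: 36

Derivation:
Gear k returns to start when N is a multiple of T_k.
All gears at start simultaneously when N is a common multiple of [12, 18]; the smallest such N is lcm(12, 18).
Start: lcm = T0 = 12
Fold in T1=18: gcd(12, 18) = 6; lcm(12, 18) = 12 * 18 / 6 = 216 / 6 = 36
Full cycle length = 36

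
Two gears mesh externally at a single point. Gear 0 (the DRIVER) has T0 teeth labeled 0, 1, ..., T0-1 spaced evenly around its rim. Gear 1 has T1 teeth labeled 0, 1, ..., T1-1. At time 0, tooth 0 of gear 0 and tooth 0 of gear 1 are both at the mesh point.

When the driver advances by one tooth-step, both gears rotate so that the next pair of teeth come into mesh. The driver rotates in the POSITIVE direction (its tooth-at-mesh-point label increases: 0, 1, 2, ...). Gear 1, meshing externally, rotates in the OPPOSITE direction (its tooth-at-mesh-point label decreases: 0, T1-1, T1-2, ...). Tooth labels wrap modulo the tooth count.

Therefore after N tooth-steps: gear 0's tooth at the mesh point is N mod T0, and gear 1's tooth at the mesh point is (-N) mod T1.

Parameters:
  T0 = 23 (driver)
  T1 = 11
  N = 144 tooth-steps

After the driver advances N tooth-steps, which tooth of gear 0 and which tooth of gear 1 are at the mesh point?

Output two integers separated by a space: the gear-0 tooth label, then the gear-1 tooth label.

Answer: 6 10

Derivation:
Gear 0 (driver, T0=23): tooth at mesh = N mod T0
  144 = 6 * 23 + 6, so 144 mod 23 = 6
  gear 0 tooth = 6
Gear 1 (driven, T1=11): tooth at mesh = (-N) mod T1
  144 = 13 * 11 + 1, so 144 mod 11 = 1
  (-144) mod 11 = (-1) mod 11 = 11 - 1 = 10
Mesh after 144 steps: gear-0 tooth 6 meets gear-1 tooth 10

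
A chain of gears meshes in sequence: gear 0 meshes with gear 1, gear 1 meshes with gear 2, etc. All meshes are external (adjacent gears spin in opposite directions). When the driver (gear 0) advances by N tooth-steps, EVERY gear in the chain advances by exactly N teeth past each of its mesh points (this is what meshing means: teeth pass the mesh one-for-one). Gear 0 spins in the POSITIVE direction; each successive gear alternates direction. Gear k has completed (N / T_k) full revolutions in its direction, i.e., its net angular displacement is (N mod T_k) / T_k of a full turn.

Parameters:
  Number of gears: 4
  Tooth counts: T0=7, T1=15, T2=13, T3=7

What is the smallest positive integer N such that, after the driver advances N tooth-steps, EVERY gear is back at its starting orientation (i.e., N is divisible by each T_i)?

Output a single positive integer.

Gear k returns to start when N is a multiple of T_k.
All gears at start simultaneously when N is a common multiple of [7, 15, 13, 7]; the smallest such N is lcm(7, 15, 13, 7).
Start: lcm = T0 = 7
Fold in T1=15: gcd(7, 15) = 1; lcm(7, 15) = 7 * 15 / 1 = 105 / 1 = 105
Fold in T2=13: gcd(105, 13) = 1; lcm(105, 13) = 105 * 13 / 1 = 1365 / 1 = 1365
Fold in T3=7: gcd(1365, 7) = 7; lcm(1365, 7) = 1365 * 7 / 7 = 9555 / 7 = 1365
Full cycle length = 1365

Answer: 1365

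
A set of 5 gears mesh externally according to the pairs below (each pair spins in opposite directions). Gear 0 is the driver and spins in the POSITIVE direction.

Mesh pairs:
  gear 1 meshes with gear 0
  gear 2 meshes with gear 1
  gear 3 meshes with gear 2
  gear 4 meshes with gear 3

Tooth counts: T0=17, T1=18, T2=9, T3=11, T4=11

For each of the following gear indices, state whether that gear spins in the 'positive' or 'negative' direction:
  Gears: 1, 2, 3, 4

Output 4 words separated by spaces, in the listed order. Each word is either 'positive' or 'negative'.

Gear 0 (driver): positive (depth 0)
  gear 1: meshes with gear 0 -> depth 1 -> negative (opposite of gear 0)
  gear 2: meshes with gear 1 -> depth 2 -> positive (opposite of gear 1)
  gear 3: meshes with gear 2 -> depth 3 -> negative (opposite of gear 2)
  gear 4: meshes with gear 3 -> depth 4 -> positive (opposite of gear 3)
Queried indices 1, 2, 3, 4 -> negative, positive, negative, positive

Answer: negative positive negative positive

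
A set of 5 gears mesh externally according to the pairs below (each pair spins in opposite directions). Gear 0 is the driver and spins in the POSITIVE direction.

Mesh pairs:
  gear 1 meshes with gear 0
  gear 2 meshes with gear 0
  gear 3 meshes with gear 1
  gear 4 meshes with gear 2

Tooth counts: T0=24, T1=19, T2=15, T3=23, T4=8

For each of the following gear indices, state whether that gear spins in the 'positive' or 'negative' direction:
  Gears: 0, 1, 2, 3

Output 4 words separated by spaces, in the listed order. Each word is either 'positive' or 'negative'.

Gear 0 (driver): positive (depth 0)
  gear 1: meshes with gear 0 -> depth 1 -> negative (opposite of gear 0)
  gear 2: meshes with gear 0 -> depth 1 -> negative (opposite of gear 0)
  gear 3: meshes with gear 1 -> depth 2 -> positive (opposite of gear 1)
  gear 4: meshes with gear 2 -> depth 2 -> positive (opposite of gear 2)
Queried indices 0, 1, 2, 3 -> positive, negative, negative, positive

Answer: positive negative negative positive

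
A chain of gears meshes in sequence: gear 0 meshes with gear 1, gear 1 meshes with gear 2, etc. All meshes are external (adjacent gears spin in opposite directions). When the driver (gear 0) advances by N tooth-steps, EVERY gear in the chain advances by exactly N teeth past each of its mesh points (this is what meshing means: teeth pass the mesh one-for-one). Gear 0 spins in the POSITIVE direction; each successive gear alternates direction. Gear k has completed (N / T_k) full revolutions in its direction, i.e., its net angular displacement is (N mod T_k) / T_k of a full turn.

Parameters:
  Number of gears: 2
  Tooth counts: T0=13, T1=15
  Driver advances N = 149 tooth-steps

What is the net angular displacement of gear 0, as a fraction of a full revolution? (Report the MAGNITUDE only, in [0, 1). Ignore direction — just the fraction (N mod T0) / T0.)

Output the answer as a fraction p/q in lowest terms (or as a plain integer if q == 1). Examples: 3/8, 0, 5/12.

Chain of 2 gears, tooth counts: [13, 15]
  gear 0: T0=13, direction=positive, advance = 149 mod 13 = 6 teeth = 6/13 turn
  gear 1: T1=15, direction=negative, advance = 149 mod 15 = 14 teeth = 14/15 turn
Gear 0: 149 mod 13 = 6
Fraction = 6 / 13 = 6/13 (gcd(6,13)=1) = 6/13

Answer: 6/13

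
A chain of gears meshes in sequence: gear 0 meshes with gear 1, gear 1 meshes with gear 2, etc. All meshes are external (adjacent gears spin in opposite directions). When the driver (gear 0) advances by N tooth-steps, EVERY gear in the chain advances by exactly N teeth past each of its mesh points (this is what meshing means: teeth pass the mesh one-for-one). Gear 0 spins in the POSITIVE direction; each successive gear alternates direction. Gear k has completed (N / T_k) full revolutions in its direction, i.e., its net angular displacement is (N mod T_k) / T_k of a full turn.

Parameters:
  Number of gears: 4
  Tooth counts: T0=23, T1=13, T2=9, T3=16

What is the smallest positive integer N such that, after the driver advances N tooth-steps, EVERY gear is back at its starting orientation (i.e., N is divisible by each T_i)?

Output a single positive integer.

Answer: 43056

Derivation:
Gear k returns to start when N is a multiple of T_k.
All gears at start simultaneously when N is a common multiple of [23, 13, 9, 16]; the smallest such N is lcm(23, 13, 9, 16).
Start: lcm = T0 = 23
Fold in T1=13: gcd(23, 13) = 1; lcm(23, 13) = 23 * 13 / 1 = 299 / 1 = 299
Fold in T2=9: gcd(299, 9) = 1; lcm(299, 9) = 299 * 9 / 1 = 2691 / 1 = 2691
Fold in T3=16: gcd(2691, 16) = 1; lcm(2691, 16) = 2691 * 16 / 1 = 43056 / 1 = 43056
Full cycle length = 43056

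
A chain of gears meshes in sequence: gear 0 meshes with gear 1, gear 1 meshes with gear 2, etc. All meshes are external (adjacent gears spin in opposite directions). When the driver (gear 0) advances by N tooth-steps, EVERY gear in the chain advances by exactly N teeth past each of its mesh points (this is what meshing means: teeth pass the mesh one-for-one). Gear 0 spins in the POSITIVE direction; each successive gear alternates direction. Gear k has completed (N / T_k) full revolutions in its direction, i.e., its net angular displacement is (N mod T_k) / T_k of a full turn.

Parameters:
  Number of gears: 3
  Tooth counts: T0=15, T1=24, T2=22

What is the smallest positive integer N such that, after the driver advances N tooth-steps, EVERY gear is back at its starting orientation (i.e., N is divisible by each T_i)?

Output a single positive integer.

Answer: 1320

Derivation:
Gear k returns to start when N is a multiple of T_k.
All gears at start simultaneously when N is a common multiple of [15, 24, 22]; the smallest such N is lcm(15, 24, 22).
Start: lcm = T0 = 15
Fold in T1=24: gcd(15, 24) = 3; lcm(15, 24) = 15 * 24 / 3 = 360 / 3 = 120
Fold in T2=22: gcd(120, 22) = 2; lcm(120, 22) = 120 * 22 / 2 = 2640 / 2 = 1320
Full cycle length = 1320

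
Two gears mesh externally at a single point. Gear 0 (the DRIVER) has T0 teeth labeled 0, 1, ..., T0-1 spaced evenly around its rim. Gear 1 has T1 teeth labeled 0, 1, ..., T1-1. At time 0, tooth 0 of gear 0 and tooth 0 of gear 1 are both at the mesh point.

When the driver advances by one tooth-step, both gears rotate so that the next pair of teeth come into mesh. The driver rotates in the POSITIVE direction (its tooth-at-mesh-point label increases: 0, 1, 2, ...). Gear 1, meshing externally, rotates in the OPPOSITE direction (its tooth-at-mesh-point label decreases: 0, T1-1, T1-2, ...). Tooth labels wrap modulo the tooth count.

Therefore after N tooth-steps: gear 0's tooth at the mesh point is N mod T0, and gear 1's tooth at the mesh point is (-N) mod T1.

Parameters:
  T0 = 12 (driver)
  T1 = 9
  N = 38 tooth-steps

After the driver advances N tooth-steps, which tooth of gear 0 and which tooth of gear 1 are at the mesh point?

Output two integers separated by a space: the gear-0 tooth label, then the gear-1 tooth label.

Answer: 2 7

Derivation:
Gear 0 (driver, T0=12): tooth at mesh = N mod T0
  38 = 3 * 12 + 2, so 38 mod 12 = 2
  gear 0 tooth = 2
Gear 1 (driven, T1=9): tooth at mesh = (-N) mod T1
  38 = 4 * 9 + 2, so 38 mod 9 = 2
  (-38) mod 9 = (-2) mod 9 = 9 - 2 = 7
Mesh after 38 steps: gear-0 tooth 2 meets gear-1 tooth 7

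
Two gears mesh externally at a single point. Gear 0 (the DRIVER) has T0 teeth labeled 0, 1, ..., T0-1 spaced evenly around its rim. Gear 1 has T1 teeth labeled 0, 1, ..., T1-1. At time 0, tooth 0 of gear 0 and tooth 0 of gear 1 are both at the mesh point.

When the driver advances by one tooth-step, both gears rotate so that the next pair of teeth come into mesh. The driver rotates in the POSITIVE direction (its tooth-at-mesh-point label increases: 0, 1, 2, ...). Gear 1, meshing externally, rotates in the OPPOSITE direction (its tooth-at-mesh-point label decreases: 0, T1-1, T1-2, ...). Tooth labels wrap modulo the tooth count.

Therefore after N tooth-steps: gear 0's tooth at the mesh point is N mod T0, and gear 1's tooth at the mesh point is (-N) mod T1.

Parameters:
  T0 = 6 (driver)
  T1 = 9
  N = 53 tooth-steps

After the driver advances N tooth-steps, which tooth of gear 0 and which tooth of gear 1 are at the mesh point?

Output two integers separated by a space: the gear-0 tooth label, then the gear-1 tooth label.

Gear 0 (driver, T0=6): tooth at mesh = N mod T0
  53 = 8 * 6 + 5, so 53 mod 6 = 5
  gear 0 tooth = 5
Gear 1 (driven, T1=9): tooth at mesh = (-N) mod T1
  53 = 5 * 9 + 8, so 53 mod 9 = 8
  (-53) mod 9 = (-8) mod 9 = 9 - 8 = 1
Mesh after 53 steps: gear-0 tooth 5 meets gear-1 tooth 1

Answer: 5 1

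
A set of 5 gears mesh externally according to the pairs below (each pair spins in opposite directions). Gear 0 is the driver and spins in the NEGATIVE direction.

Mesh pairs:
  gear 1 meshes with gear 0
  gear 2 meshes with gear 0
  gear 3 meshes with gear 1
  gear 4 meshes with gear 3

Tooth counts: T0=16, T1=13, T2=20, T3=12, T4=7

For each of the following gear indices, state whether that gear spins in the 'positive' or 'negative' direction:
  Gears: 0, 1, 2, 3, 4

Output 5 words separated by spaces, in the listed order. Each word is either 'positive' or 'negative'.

Answer: negative positive positive negative positive

Derivation:
Gear 0 (driver): negative (depth 0)
  gear 1: meshes with gear 0 -> depth 1 -> positive (opposite of gear 0)
  gear 2: meshes with gear 0 -> depth 1 -> positive (opposite of gear 0)
  gear 3: meshes with gear 1 -> depth 2 -> negative (opposite of gear 1)
  gear 4: meshes with gear 3 -> depth 3 -> positive (opposite of gear 3)
Queried indices 0, 1, 2, 3, 4 -> negative, positive, positive, negative, positive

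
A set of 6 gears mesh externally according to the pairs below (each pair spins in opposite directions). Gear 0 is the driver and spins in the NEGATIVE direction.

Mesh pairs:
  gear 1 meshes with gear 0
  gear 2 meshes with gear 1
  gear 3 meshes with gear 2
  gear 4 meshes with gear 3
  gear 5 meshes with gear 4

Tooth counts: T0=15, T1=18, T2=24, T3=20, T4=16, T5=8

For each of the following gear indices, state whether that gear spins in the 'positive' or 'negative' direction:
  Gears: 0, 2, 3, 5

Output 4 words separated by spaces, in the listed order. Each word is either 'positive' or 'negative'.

Answer: negative negative positive positive

Derivation:
Gear 0 (driver): negative (depth 0)
  gear 1: meshes with gear 0 -> depth 1 -> positive (opposite of gear 0)
  gear 2: meshes with gear 1 -> depth 2 -> negative (opposite of gear 1)
  gear 3: meshes with gear 2 -> depth 3 -> positive (opposite of gear 2)
  gear 4: meshes with gear 3 -> depth 4 -> negative (opposite of gear 3)
  gear 5: meshes with gear 4 -> depth 5 -> positive (opposite of gear 4)
Queried indices 0, 2, 3, 5 -> negative, negative, positive, positive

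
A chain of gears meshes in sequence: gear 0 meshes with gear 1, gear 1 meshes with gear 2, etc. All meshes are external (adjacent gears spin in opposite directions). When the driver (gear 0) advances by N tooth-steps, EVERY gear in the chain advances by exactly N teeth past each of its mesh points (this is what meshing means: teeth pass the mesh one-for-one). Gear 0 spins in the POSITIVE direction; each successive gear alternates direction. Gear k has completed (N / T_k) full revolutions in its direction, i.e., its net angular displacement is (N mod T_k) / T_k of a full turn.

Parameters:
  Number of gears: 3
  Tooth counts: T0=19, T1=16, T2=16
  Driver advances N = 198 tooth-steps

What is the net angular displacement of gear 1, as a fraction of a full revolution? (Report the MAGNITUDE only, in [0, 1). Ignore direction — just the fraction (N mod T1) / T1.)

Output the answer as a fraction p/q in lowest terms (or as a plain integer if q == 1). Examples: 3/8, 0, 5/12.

Chain of 3 gears, tooth counts: [19, 16, 16]
  gear 0: T0=19, direction=positive, advance = 198 mod 19 = 8 teeth = 8/19 turn
  gear 1: T1=16, direction=negative, advance = 198 mod 16 = 6 teeth = 6/16 turn
  gear 2: T2=16, direction=positive, advance = 198 mod 16 = 6 teeth = 6/16 turn
Gear 1: 198 mod 16 = 6
Fraction = 6 / 16 = 3/8 (gcd(6,16)=2) = 3/8

Answer: 3/8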